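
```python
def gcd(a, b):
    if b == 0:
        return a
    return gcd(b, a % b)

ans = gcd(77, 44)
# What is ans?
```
Call trace:
gcd(a=77, b=44)
  gcd(a=44, b=33)
    gcd(a=33, b=11)
      gcd(a=11, b=0)
      -> return 11
    -> return 11
  -> return 11
-> return 11

Final answer: 11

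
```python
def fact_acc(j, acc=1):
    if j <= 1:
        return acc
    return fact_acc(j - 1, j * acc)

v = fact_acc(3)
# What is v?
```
Call trace:
fact_acc(j=3, acc=1)
  fact_acc(j=2, acc=3)
    fact_acc(j=1, acc=6)
    -> return 6
  -> return 6
-> return 6

Final answer: 6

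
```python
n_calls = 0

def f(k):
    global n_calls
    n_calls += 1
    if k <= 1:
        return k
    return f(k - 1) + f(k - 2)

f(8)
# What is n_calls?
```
Call trace (a repeated sub-call is expanded the first time; later identical calls just restate its return value):
f(k=8)
  f(k=7)
    f(k=6)
      f(k=5)
        f(k=4)
          f(k=3)
            f(k=2)
              f(k=1)
              -> return 1
              f(k=0)
              -> return 0
            -> return 1
            f(k=1)
            -> return 1
          -> return 2
          f(k=2) -> return 1  (same call as traced above)
        -> return 3
        f(k=3) -> return 2  (same call as traced above)
      -> return 5
      f(k=4) -> return 3  (same call as traced above)
    -> return 8
    f(k=5) -> return 5  (same call as traced above)
  -> return 13
  f(k=6) -> return 8  (same call as traced above)
-> return 21

n_calls is incremented once per call, so count the calls in each subtree. Let C(k) = number of calls made by f(k).
C(0) = C(1) = 1 (base case, no recursion); C(k) = 1 + C(k - 1) + C(k - 2) otherwise.
C(2) = 1 + C(1) + C(0) = 1 + 1 + 1 = 3
C(3) = 1 + C(2) + C(1) = 1 + 3 + 1 = 5
C(4) = 1 + C(3) + C(2) = 1 + 5 + 3 = 9
C(5) = 1 + C(4) + C(3) = 1 + 9 + 5 = 15
C(6) = 1 + C(5) + C(4) = 1 + 15 + 9 = 25
C(7) = 1 + C(6) + C(5) = 1 + 25 + 15 = 41
C(8) = 1 + C(7) + C(6) = 1 + 41 + 25 = 67
n_calls = C(8) = 67

Final answer: 67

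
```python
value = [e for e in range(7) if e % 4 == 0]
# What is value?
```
Trace:
  e=0
  e=1
  e=2
  e=3
  e=4
  e=5
  e=6
  value=[0, 4]

Final answer: [0, 4]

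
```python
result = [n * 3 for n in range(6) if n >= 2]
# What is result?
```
Trace:
  n=0
  n=1
  n=2
  n=3
  n=4
  n=5
  result=[6, 9, 12, 15]

Final answer: [6, 9, 12, 15]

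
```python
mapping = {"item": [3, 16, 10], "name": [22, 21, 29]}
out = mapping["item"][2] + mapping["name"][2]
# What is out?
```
Trace:
  mapping={'item': [3, 16, 10], 'name': [22, 21, 29]}
  mapping={'item': [3, 16, 10], 'name': [22, 21, 29]}, out=39

Final answer: 39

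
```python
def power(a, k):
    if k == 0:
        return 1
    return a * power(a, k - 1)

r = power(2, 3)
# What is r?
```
Call trace:
power(a=2, k=3)
  power(a=2, k=2)
    power(a=2, k=1)
      power(a=2, k=0)
      -> return 1
    -> return 2
  -> return 4
-> return 8

Final answer: 8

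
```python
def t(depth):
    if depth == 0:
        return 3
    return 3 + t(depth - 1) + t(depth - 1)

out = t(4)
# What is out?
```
Call trace (a repeated sub-call is expanded the first time; later identical calls just restate its return value):
t(depth=4)
  t(depth=3)
    t(depth=2)
      t(depth=1)
        t(depth=0)
        -> return 3
        t(depth=0)
        -> return 3
      -> return 9
      t(depth=1) -> return 9  (same call as traced above)
    -> return 21
    t(depth=2) -> return 21  (same call as traced above)
  -> return 45
  t(depth=3) -> return 45  (same call as traced above)
-> return 93

Final answer: 93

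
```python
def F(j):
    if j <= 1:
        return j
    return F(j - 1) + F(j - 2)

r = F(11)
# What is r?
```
Call trace (a repeated sub-call is expanded the first time; later identical calls just restate its return value):
F(j=11)
  F(j=10)
    F(j=9)
      F(j=8)
        F(j=7)
          F(j=6)
            F(j=5)
              F(j=4)
                F(j=3)
                  F(j=2)
                    F(j=1)
                    -> return 1
                    F(j=0)
                    -> return 0
                  -> return 1
                  F(j=1)
                  -> return 1
                -> return 2
                F(j=2) -> return 1  (same call as traced above)
              -> return 3
              F(j=3) -> return 2  (same call as traced above)
            -> return 5
            F(j=4) -> return 3  (same call as traced above)
          -> return 8
          F(j=5) -> return 5  (same call as traced above)
        -> return 13
        F(j=6) -> return 8  (same call as traced above)
      -> return 21
      F(j=7) -> return 13  (same call as traced above)
    -> return 34
    F(j=8) -> return 21  (same call as traced above)
  -> return 55
  F(j=9) -> return 34  (same call as traced above)
-> return 89

Final answer: 89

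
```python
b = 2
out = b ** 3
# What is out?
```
Trace:
  b=2
  b=2, out=8

Final answer: 8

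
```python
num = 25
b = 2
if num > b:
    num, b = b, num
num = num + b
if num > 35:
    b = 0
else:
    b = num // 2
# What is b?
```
Trace:
  num=25
  num=25, b=2
  num=2, b=25
  num=27, b=25
  num=27, b=13

Final answer: 13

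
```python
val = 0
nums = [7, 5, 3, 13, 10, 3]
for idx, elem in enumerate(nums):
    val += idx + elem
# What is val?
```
Trace:
  val=0
  val=7, idx=0, elem=7
  val=13, idx=1, elem=5
  val=18, idx=2, elem=3
  val=34, idx=3, elem=13
  val=48, idx=4, elem=10
  val=56, idx=5, elem=3

Final answer: 56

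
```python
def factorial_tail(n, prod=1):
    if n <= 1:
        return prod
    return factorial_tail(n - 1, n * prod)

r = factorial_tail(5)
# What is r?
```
Call trace:
factorial_tail(n=5, prod=1)
  factorial_tail(n=4, prod=5)
    factorial_tail(n=3, prod=20)
      factorial_tail(n=2, prod=60)
        factorial_tail(n=1, prod=120)
        -> return 120
      -> return 120
    -> return 120
  -> return 120
-> return 120

Final answer: 120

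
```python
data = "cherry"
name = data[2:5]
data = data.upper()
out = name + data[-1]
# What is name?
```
Trace:
  data='cherry'
  data='cherry', name='err'
  data='CHERRY', name='err'
  data='CHERRY', name='err', out='errY'

Final answer: 'err'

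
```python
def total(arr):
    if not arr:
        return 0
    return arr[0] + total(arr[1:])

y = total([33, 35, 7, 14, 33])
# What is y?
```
Call trace:
total(arr=[33, 35, 7, 14, 33])
  total(arr=[35, 7, 14, 33])
    total(arr=[7, 14, 33])
      total(arr=[14, 33])
        total(arr=[33])
          total(arr=[])
          -> return 0
        -> return 33
      -> return 47
    -> return 54
  -> return 89
-> return 122

Final answer: 122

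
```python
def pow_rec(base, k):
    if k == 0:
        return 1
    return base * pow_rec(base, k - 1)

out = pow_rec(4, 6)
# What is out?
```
Call trace:
pow_rec(base=4, k=6)
  pow_rec(base=4, k=5)
    pow_rec(base=4, k=4)
      pow_rec(base=4, k=3)
        pow_rec(base=4, k=2)
          pow_rec(base=4, k=1)
            pow_rec(base=4, k=0)
            -> return 1
          -> return 4
        -> return 16
      -> return 64
    -> return 256
  -> return 1024
-> return 4096

Final answer: 4096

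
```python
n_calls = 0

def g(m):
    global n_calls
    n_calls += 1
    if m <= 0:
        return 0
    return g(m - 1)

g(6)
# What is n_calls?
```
Call trace:
g(m=6)
  g(m=5)
    g(m=4)
      g(m=3)
        g(m=2)
          g(m=1)
            g(m=0)
            -> return 0
          -> return 0
        -> return 0
      -> return 0
    -> return 0
  -> return 0
-> return 0

n_calls is incremented once per call. g is entered once for each m = 6, 5, 4, 3, 2, 1, 0 (the m <= 0 call returns without recursing), i.e. 6 + 1 calls.
n_calls = 7

Final answer: 7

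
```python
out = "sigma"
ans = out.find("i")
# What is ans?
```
Trace:
  out='sigma'
  out='sigma', ans=1

Final answer: 1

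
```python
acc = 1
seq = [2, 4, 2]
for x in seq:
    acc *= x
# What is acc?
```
Trace:
  acc=1
  acc=2, x=2
  acc=8, x=4
  acc=16, x=2

Final answer: 16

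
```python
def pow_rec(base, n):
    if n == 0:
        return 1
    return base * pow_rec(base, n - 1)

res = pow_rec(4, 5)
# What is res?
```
Call trace:
pow_rec(base=4, n=5)
  pow_rec(base=4, n=4)
    pow_rec(base=4, n=3)
      pow_rec(base=4, n=2)
        pow_rec(base=4, n=1)
          pow_rec(base=4, n=0)
          -> return 1
        -> return 4
      -> return 16
    -> return 64
  -> return 256
-> return 1024

Final answer: 1024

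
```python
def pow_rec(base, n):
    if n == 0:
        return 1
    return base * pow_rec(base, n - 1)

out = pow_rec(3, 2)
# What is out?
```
Call trace:
pow_rec(base=3, n=2)
  pow_rec(base=3, n=1)
    pow_rec(base=3, n=0)
    -> return 1
  -> return 3
-> return 9

Final answer: 9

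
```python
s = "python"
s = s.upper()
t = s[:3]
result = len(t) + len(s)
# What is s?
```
Trace:
  s='python'
  s='PYTHON'
  s='PYTHON', t='PYT'
  s='PYTHON', t='PYT', result=9

Final answer: 'PYTHON'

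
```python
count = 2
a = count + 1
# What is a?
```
Trace:
  count=2
  count=2, a=3

Final answer: 3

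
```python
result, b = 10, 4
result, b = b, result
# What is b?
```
Trace:
  result=10, b=4
  result=4, b=10

Final answer: 10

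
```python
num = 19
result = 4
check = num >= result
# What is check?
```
Trace:
  num=19
  num=19, result=4
  num=19, result=4, check=True

Final answer: True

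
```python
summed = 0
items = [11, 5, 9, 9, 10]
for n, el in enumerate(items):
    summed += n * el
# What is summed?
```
Trace:
  summed=0
  summed=0, n=0, el=11
  summed=5, n=1, el=5
  summed=23, n=2, el=9
  summed=50, n=3, el=9
  summed=90, n=4, el=10

Final answer: 90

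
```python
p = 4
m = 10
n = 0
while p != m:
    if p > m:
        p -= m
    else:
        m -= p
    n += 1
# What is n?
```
Trace:
  p=4
  p=4, m=10
  p=4, m=10, n=0
  p=4, m=6, n=1
  p=4, m=2, n=2
  p=2, m=2, n=3

Final answer: 3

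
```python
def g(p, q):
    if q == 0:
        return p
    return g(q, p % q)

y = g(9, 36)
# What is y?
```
Call trace:
g(p=9, q=36)
  g(p=36, q=9)
    g(p=9, q=0)
    -> return 9
  -> return 9
-> return 9

Final answer: 9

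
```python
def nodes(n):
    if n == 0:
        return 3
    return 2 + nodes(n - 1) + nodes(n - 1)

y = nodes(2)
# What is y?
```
Call trace (a repeated sub-call is expanded the first time; later identical calls just restate its return value):
nodes(n=2)
  nodes(n=1)
    nodes(n=0)
    -> return 3
    nodes(n=0)
    -> return 3
  -> return 8
  nodes(n=1) -> return 8  (same call as traced above)
-> return 18

Final answer: 18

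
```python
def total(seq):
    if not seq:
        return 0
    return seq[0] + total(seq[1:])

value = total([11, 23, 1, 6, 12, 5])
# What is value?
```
Call trace:
total(seq=[11, 23, 1, 6, 12, 5])
  total(seq=[23, 1, 6, 12, 5])
    total(seq=[1, 6, 12, 5])
      total(seq=[6, 12, 5])
        total(seq=[12, 5])
          total(seq=[5])
            total(seq=[])
            -> return 0
          -> return 5
        -> return 17
      -> return 23
    -> return 24
  -> return 47
-> return 58

Final answer: 58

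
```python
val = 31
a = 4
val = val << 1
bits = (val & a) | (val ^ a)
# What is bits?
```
Trace:
  val=31
  val=31, a=4
  val=62, a=4
  val=62, a=4, bits=62

Final answer: 62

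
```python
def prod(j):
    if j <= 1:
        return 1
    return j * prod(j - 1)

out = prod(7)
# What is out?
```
Call trace:
prod(j=7)
  prod(j=6)
    prod(j=5)
      prod(j=4)
        prod(j=3)
          prod(j=2)
            prod(j=1)
            -> return 1
          -> return 2
        -> return 6
      -> return 24
    -> return 120
  -> return 720
-> return 5040

Final answer: 5040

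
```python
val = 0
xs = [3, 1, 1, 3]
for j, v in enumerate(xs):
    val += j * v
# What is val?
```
Trace:
  val=0
  val=0, j=0, v=3
  val=1, j=1, v=1
  val=3, j=2, v=1
  val=12, j=3, v=3

Final answer: 12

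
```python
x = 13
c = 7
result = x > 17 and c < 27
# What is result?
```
Trace:
  x=13
  x=13, c=7
  x=13, c=7, result=False

Final answer: False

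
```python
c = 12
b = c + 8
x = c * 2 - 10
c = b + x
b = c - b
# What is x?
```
Trace:
  c=12
  c=12, b=20
  c=12, b=20, x=14
  c=34, b=20, x=14
  c=34, b=14, x=14

Final answer: 14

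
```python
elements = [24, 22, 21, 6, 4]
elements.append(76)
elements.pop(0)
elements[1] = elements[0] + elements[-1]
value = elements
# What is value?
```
Trace:
  elements=[24, 22, 21, 6, 4]
  elements=[24, 22, 21, 6, 4, 76]
  elements=[22, 21, 6, 4, 76]
  elements=[22, 98, 6, 4, 76]
  elements=[22, 98, 6, 4, 76], value=[22, 98, 6, 4, 76]

Final answer: [22, 98, 6, 4, 76]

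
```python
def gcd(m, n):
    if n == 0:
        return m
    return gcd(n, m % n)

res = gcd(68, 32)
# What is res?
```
Call trace:
gcd(m=68, n=32)
  gcd(m=32, n=4)
    gcd(m=4, n=0)
    -> return 4
  -> return 4
-> return 4

Final answer: 4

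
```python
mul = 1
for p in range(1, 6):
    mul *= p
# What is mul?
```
Trace:
  mul=1
  mul=1, p=1
  mul=2, p=2
  mul=6, p=3
  mul=24, p=4
  mul=120, p=5

Final answer: 120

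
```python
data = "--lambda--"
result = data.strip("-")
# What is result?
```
Trace:
  data='--lambda--'
  data='--lambda--', result='lambda'

Final answer: 'lambda'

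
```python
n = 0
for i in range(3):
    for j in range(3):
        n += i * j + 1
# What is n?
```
Trace:
  n=0
  n=1, i=0, j=0
  n=2, i=0, j=1
  n=3, i=0, j=2
  n=4, i=1, j=0
  n=6, i=1, j=1
  n=9, i=1, j=2
  n=10, i=2, j=0
  n=13, i=2, j=1
  n=18, i=2, j=2

Final answer: 18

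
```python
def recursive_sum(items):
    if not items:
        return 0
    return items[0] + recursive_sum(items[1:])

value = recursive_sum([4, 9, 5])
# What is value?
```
Call trace:
recursive_sum(items=[4, 9, 5])
  recursive_sum(items=[9, 5])
    recursive_sum(items=[5])
      recursive_sum(items=[])
      -> return 0
    -> return 5
  -> return 14
-> return 18

Final answer: 18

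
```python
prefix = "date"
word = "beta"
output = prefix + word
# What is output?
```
Trace:
  prefix='date'
  prefix='date', word='beta'
  prefix='date', word='beta', output='datebeta'

Final answer: 'datebeta'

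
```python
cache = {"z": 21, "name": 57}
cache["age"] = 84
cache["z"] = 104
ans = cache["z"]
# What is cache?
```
Trace:
  cache={'z': 21, 'name': 57}
  cache={'z': 21, 'name': 57, 'age': 84}
  cache={'z': 104, 'name': 57, 'age': 84}
  cache={'z': 104, 'name': 57, 'age': 84}, ans=104

Final answer: {'z': 104, 'name': 57, 'age': 84}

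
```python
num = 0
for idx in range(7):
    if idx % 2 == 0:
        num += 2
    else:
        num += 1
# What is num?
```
Trace:
  num=0
  num=2, idx=0
  num=3, idx=1
  num=5, idx=2
  num=6, idx=3
  num=8, idx=4
  num=9, idx=5
  num=11, idx=6

Final answer: 11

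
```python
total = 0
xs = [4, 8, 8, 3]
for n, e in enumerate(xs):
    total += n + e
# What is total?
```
Trace:
  total=0
  total=4, n=0, e=4
  total=13, n=1, e=8
  total=23, n=2, e=8
  total=29, n=3, e=3

Final answer: 29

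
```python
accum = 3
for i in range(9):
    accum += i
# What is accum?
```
Trace:
  accum=3
  accum=3, i=0
  accum=4, i=1
  accum=6, i=2
  accum=9, i=3
  accum=13, i=4
  accum=18, i=5
  accum=24, i=6
  accum=31, i=7
  accum=39, i=8

Final answer: 39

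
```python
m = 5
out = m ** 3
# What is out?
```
Trace:
  m=5
  m=5, out=125

Final answer: 125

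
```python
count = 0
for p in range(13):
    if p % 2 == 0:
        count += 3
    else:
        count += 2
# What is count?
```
Trace:
  count=0
  count=3, p=0
  count=5, p=1
  count=8, p=2
  count=10, p=3
  count=13, p=4
  count=15, p=5
  count=18, p=6
  count=20, p=7
  count=23, p=8
  count=25, p=9
  count=28, p=10
  count=30, p=11
  count=33, p=12

Final answer: 33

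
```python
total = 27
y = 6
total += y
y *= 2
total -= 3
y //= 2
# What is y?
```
Trace:
  total=27
  total=27, y=6
  total=33, y=6
  total=33, y=12
  total=30, y=12
  total=30, y=6

Final answer: 6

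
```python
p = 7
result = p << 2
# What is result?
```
Trace:
  p=7
  p=7, result=28

Final answer: 28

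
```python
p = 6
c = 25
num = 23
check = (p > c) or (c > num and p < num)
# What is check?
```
Trace:
  p=6
  p=6, c=25
  p=6, c=25, num=23
  p=6, c=25, num=23, check=True

Final answer: True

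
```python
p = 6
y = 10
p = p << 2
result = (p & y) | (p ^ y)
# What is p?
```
Trace:
  p=6
  p=6, y=10
  p=24, y=10
  p=24, y=10, result=26

Final answer: 24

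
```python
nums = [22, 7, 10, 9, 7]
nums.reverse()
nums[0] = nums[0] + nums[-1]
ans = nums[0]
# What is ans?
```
Trace:
  nums=[22, 7, 10, 9, 7]
  nums=[7, 9, 10, 7, 22]
  nums=[29, 9, 10, 7, 22]
  nums=[29, 9, 10, 7, 22], ans=29

Final answer: 29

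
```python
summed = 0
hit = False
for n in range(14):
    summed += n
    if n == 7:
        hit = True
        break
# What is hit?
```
Trace:
  summed=0
  summed=0, hit=False
  summed=0, hit=False, n=0
  summed=1, hit=False, n=1
  summed=3, hit=False, n=2
  summed=6, hit=False, n=3
  summed=10, hit=False, n=4
  summed=15, hit=False, n=5
  summed=21, hit=False, n=6
  summed=28, hit=True, n=7

Final answer: True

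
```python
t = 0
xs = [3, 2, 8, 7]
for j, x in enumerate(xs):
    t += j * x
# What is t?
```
Trace:
  t=0
  t=0, j=0, x=3
  t=2, j=1, x=2
  t=18, j=2, x=8
  t=39, j=3, x=7

Final answer: 39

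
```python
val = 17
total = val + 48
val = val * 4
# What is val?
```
Trace:
  val=17
  val=17, total=65
  val=68, total=65

Final answer: 68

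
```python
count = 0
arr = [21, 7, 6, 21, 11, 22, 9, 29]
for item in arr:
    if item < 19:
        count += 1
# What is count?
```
Trace:
  count=0
  count=0, item=21
  count=1, item=7
  count=2, item=6
  count=2, item=21
  count=3, item=11
  count=3, item=22
  count=4, item=9
  count=4, item=29

Final answer: 4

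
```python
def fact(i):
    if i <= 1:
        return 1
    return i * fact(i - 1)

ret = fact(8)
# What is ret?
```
Call trace:
fact(i=8)
  fact(i=7)
    fact(i=6)
      fact(i=5)
        fact(i=4)
          fact(i=3)
            fact(i=2)
              fact(i=1)
              -> return 1
            -> return 2
          -> return 6
        -> return 24
      -> return 120
    -> return 720
  -> return 5040
-> return 40320

Final answer: 40320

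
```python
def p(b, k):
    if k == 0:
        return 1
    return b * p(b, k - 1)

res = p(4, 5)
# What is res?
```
Call trace:
p(b=4, k=5)
  p(b=4, k=4)
    p(b=4, k=3)
      p(b=4, k=2)
        p(b=4, k=1)
          p(b=4, k=0)
          -> return 1
        -> return 4
      -> return 16
    -> return 64
  -> return 256
-> return 1024

Final answer: 1024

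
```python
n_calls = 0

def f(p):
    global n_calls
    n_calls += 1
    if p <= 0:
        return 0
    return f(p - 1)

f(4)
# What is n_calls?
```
Call trace:
f(p=4)
  f(p=3)
    f(p=2)
      f(p=1)
        f(p=0)
        -> return 0
      -> return 0
    -> return 0
  -> return 0
-> return 0

n_calls is incremented once per call. f is entered once for each p = 4, 3, 2, 1, 0 (the p <= 0 call returns without recursing), i.e. 4 + 1 calls.
n_calls = 5

Final answer: 5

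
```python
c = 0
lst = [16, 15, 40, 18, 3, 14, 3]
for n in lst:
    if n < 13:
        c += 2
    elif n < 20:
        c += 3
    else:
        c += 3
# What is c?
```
Trace:
  c=0
  c=3, n=16
  c=6, n=15
  c=9, n=40
  c=12, n=18
  c=14, n=3
  c=17, n=14
  c=19, n=3

Final answer: 19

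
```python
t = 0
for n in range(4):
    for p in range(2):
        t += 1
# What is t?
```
Trace:
  t=0
  t=1, n=0, p=0
  t=2, n=0, p=1
  t=3, n=1, p=0
  t=4, n=1, p=1
  t=5, n=2, p=0
  t=6, n=2, p=1
  t=7, n=3, p=0
  t=8, n=3, p=1

Final answer: 8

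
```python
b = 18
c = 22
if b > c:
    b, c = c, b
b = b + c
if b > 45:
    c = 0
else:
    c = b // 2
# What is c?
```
Trace:
  b=18
  b=18, c=22
  b=18, c=22
  b=40, c=22
  b=40, c=20

Final answer: 20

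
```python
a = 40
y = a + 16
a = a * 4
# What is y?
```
Trace:
  a=40
  a=40, y=56
  a=160, y=56

Final answer: 56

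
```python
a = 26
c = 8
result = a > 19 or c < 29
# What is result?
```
Trace:
  a=26
  a=26, c=8
  a=26, c=8, result=True

Final answer: True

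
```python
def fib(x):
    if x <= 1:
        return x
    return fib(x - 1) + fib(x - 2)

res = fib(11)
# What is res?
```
Call trace (a repeated sub-call is expanded the first time; later identical calls just restate its return value):
fib(x=11)
  fib(x=10)
    fib(x=9)
      fib(x=8)
        fib(x=7)
          fib(x=6)
            fib(x=5)
              fib(x=4)
                fib(x=3)
                  fib(x=2)
                    fib(x=1)
                    -> return 1
                    fib(x=0)
                    -> return 0
                  -> return 1
                  fib(x=1)
                  -> return 1
                -> return 2
                fib(x=2) -> return 1  (same call as traced above)
              -> return 3
              fib(x=3) -> return 2  (same call as traced above)
            -> return 5
            fib(x=4) -> return 3  (same call as traced above)
          -> return 8
          fib(x=5) -> return 5  (same call as traced above)
        -> return 13
        fib(x=6) -> return 8  (same call as traced above)
      -> return 21
      fib(x=7) -> return 13  (same call as traced above)
    -> return 34
    fib(x=8) -> return 21  (same call as traced above)
  -> return 55
  fib(x=9) -> return 34  (same call as traced above)
-> return 89

Final answer: 89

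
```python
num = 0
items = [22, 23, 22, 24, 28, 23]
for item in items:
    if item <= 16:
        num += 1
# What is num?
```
Trace:
  num=0
  num=0, item=22
  num=0, item=23
  num=0, item=22
  num=0, item=24
  num=0, item=28
  num=0, item=23

Final answer: 0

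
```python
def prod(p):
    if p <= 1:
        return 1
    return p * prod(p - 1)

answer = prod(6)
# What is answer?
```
Call trace:
prod(p=6)
  prod(p=5)
    prod(p=4)
      prod(p=3)
        prod(p=2)
          prod(p=1)
          -> return 1
        -> return 2
      -> return 6
    -> return 24
  -> return 120
-> return 720

Final answer: 720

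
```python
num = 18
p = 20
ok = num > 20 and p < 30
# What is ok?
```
Trace:
  num=18
  num=18, p=20
  num=18, p=20, ok=False

Final answer: False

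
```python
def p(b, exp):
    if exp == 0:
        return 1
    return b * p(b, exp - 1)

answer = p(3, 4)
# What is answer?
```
Call trace:
p(b=3, exp=4)
  p(b=3, exp=3)
    p(b=3, exp=2)
      p(b=3, exp=1)
        p(b=3, exp=0)
        -> return 1
      -> return 3
    -> return 9
  -> return 27
-> return 81

Final answer: 81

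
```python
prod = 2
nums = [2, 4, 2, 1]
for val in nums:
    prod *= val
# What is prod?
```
Trace:
  prod=2
  prod=4, val=2
  prod=16, val=4
  prod=32, val=2
  prod=32, val=1

Final answer: 32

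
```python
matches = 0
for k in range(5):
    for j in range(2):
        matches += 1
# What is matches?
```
Trace:
  matches=0
  matches=1, k=0, j=0
  matches=2, k=0, j=1
  matches=3, k=1, j=0
  matches=4, k=1, j=1
  matches=5, k=2, j=0
  matches=6, k=2, j=1
  matches=7, k=3, j=0
  matches=8, k=3, j=1
  matches=9, k=4, j=0
  matches=10, k=4, j=1

Final answer: 10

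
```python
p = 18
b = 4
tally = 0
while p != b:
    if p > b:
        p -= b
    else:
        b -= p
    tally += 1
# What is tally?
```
Trace:
  p=18
  p=18, b=4
  p=18, b=4, tally=0
  p=14, b=4, tally=1
  p=10, b=4, tally=2
  p=6, b=4, tally=3
  p=2, b=4, tally=4
  p=2, b=2, tally=5

Final answer: 5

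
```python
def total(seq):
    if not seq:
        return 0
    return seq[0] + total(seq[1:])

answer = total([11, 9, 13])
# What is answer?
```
Call trace:
total(seq=[11, 9, 13])
  total(seq=[9, 13])
    total(seq=[13])
      total(seq=[])
      -> return 0
    -> return 13
  -> return 22
-> return 33

Final answer: 33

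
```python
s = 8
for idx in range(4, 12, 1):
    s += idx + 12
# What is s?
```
Trace:
  s=8
  s=24, idx=4
  s=41, idx=5
  s=59, idx=6
  s=78, idx=7
  s=98, idx=8
  s=119, idx=9
  s=141, idx=10
  s=164, idx=11

Final answer: 164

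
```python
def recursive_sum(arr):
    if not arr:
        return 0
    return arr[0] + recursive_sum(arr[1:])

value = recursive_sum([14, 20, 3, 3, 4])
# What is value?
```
Call trace:
recursive_sum(arr=[14, 20, 3, 3, 4])
  recursive_sum(arr=[20, 3, 3, 4])
    recursive_sum(arr=[3, 3, 4])
      recursive_sum(arr=[3, 4])
        recursive_sum(arr=[4])
          recursive_sum(arr=[])
          -> return 0
        -> return 4
      -> return 7
    -> return 10
  -> return 30
-> return 44

Final answer: 44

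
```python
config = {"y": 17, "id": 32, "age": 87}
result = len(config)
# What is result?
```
Trace:
  config={'y': 17, 'id': 32, 'age': 87}
  config={'y': 17, 'id': 32, 'age': 87}, result=3

Final answer: 3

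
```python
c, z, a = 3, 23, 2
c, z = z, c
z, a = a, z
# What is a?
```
Trace:
  c=3, z=23, a=2
  c=23, z=3, a=2
  c=23, z=2, a=3

Final answer: 3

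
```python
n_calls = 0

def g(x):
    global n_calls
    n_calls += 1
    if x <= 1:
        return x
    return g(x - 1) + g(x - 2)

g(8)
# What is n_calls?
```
Call trace (a repeated sub-call is expanded the first time; later identical calls just restate its return value):
g(x=8)
  g(x=7)
    g(x=6)
      g(x=5)
        g(x=4)
          g(x=3)
            g(x=2)
              g(x=1)
              -> return 1
              g(x=0)
              -> return 0
            -> return 1
            g(x=1)
            -> return 1
          -> return 2
          g(x=2) -> return 1  (same call as traced above)
        -> return 3
        g(x=3) -> return 2  (same call as traced above)
      -> return 5
      g(x=4) -> return 3  (same call as traced above)
    -> return 8
    g(x=5) -> return 5  (same call as traced above)
  -> return 13
  g(x=6) -> return 8  (same call as traced above)
-> return 21

n_calls is incremented once per call, so count the calls in each subtree. Let C(x) = number of calls made by g(x).
C(0) = C(1) = 1 (base case, no recursion); C(x) = 1 + C(x - 1) + C(x - 2) otherwise.
C(2) = 1 + C(1) + C(0) = 1 + 1 + 1 = 3
C(3) = 1 + C(2) + C(1) = 1 + 3 + 1 = 5
C(4) = 1 + C(3) + C(2) = 1 + 5 + 3 = 9
C(5) = 1 + C(4) + C(3) = 1 + 9 + 5 = 15
C(6) = 1 + C(5) + C(4) = 1 + 15 + 9 = 25
C(7) = 1 + C(6) + C(5) = 1 + 25 + 15 = 41
C(8) = 1 + C(7) + C(6) = 1 + 41 + 25 = 67
n_calls = C(8) = 67

Final answer: 67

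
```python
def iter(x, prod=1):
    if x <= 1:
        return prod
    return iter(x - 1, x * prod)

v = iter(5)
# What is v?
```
Call trace:
iter(x=5, prod=1)
  iter(x=4, prod=5)
    iter(x=3, prod=20)
      iter(x=2, prod=60)
        iter(x=1, prod=120)
        -> return 120
      -> return 120
    -> return 120
  -> return 120
-> return 120

Final answer: 120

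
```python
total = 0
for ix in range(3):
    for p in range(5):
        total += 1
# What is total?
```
Trace:
  total=0
  total=1, ix=0, p=0
  total=2, ix=0, p=1
  total=3, ix=0, p=2
  total=4, ix=0, p=3
  total=5, ix=0, p=4
  total=6, ix=1, p=0
  total=7, ix=1, p=1
  total=8, ix=1, p=2
  total=9, ix=1, p=3
  total=10, ix=1, p=4
  total=11, ix=2, p=0
  total=12, ix=2, p=1
  total=13, ix=2, p=2
  total=14, ix=2, p=3
  total=15, ix=2, p=4

Final answer: 15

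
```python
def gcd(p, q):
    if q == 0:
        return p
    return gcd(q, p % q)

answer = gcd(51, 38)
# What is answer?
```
Call trace:
gcd(p=51, q=38)
  gcd(p=38, q=13)
    gcd(p=13, q=12)
      gcd(p=12, q=1)
        gcd(p=1, q=0)
        -> return 1
      -> return 1
    -> return 1
  -> return 1
-> return 1

Final answer: 1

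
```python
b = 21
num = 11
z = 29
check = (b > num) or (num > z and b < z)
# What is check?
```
Trace:
  b=21
  b=21, num=11
  b=21, num=11, z=29
  b=21, num=11, z=29, check=True

Final answer: True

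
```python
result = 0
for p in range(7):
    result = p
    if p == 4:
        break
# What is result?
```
Trace:
  result=0
  result=0, p=0
  result=1, p=1
  result=2, p=2
  result=3, p=3
  result=4, p=4

Final answer: 4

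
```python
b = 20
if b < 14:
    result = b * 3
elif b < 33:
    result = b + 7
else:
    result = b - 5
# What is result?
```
Trace:
  b=20
  b=20, result=27

Final answer: 27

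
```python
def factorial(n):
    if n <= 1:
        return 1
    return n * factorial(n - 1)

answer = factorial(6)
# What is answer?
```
Call trace:
factorial(n=6)
  factorial(n=5)
    factorial(n=4)
      factorial(n=3)
        factorial(n=2)
          factorial(n=1)
          -> return 1
        -> return 2
      -> return 6
    -> return 24
  -> return 120
-> return 720

Final answer: 720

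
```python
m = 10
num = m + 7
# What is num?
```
Trace:
  m=10
  m=10, num=17

Final answer: 17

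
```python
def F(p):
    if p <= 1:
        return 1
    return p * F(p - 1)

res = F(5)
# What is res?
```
Call trace:
F(p=5)
  F(p=4)
    F(p=3)
      F(p=2)
        F(p=1)
        -> return 1
      -> return 2
    -> return 6
  -> return 24
-> return 120

Final answer: 120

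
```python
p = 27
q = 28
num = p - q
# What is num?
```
Trace:
  p=27
  p=27, q=28
  p=27, q=28, num=-1

Final answer: -1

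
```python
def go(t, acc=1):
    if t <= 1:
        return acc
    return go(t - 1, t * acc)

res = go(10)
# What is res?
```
Call trace:
go(t=10, acc=1)
  go(t=9, acc=10)
    go(t=8, acc=90)
      go(t=7, acc=720)
        go(t=6, acc=5040)
          go(t=5, acc=30240)
            go(t=4, acc=151200)
              go(t=3, acc=604800)
                go(t=2, acc=1814400)
                  go(t=1, acc=3628800)
                  -> return 3628800
                -> return 3628800
              -> return 3628800
            -> return 3628800
          -> return 3628800
        -> return 3628800
      -> return 3628800
    -> return 3628800
  -> return 3628800
-> return 3628800

Final answer: 3628800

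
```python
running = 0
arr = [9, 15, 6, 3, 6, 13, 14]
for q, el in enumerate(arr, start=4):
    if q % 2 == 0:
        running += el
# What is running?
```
Trace:
  running=0
  running=9, q=4, el=9
  running=9, q=5, el=15
  running=15, q=6, el=6
  running=15, q=7, el=3
  running=21, q=8, el=6
  running=21, q=9, el=13
  running=35, q=10, el=14

Final answer: 35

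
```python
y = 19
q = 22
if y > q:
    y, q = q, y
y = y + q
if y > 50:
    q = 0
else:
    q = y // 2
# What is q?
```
Trace:
  y=19
  y=19, q=22
  y=19, q=22
  y=41, q=22
  y=41, q=20

Final answer: 20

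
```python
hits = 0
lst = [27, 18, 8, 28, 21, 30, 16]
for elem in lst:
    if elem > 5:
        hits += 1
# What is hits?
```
Trace:
  hits=0
  hits=1, elem=27
  hits=2, elem=18
  hits=3, elem=8
  hits=4, elem=28
  hits=5, elem=21
  hits=6, elem=30
  hits=7, elem=16

Final answer: 7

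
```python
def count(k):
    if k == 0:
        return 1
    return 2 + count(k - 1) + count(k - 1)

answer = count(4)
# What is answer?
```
Call trace (a repeated sub-call is expanded the first time; later identical calls just restate its return value):
count(k=4)
  count(k=3)
    count(k=2)
      count(k=1)
        count(k=0)
        -> return 1
        count(k=0)
        -> return 1
      -> return 4
      count(k=1) -> return 4  (same call as traced above)
    -> return 10
    count(k=2) -> return 10  (same call as traced above)
  -> return 22
  count(k=3) -> return 22  (same call as traced above)
-> return 46

Final answer: 46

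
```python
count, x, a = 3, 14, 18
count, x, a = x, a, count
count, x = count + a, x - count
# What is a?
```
Trace:
  count=3, x=14, a=18
  count=14, x=18, a=3
  count=17, x=4, a=3

Final answer: 3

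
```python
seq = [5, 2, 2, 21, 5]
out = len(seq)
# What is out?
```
Trace:
  seq=[5, 2, 2, 21, 5]
  seq=[5, 2, 2, 21, 5], out=5

Final answer: 5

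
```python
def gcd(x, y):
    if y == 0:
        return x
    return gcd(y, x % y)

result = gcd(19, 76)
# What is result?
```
Call trace:
gcd(x=19, y=76)
  gcd(x=76, y=19)
    gcd(x=19, y=0)
    -> return 19
  -> return 19
-> return 19

Final answer: 19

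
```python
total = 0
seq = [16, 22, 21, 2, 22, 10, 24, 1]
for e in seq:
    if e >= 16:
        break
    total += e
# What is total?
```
Trace:
  total=0
  total=0, e=16

Final answer: 0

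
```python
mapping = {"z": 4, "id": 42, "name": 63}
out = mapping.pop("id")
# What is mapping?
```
Trace:
  mapping={'z': 4, 'id': 42, 'name': 63}
  mapping={'z': 4, 'name': 63}, out=42

Final answer: {'z': 4, 'name': 63}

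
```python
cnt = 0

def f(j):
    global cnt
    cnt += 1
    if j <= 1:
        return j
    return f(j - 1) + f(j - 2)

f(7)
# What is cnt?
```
Call trace (a repeated sub-call is expanded the first time; later identical calls just restate its return value):
f(j=7)
  f(j=6)
    f(j=5)
      f(j=4)
        f(j=3)
          f(j=2)
            f(j=1)
            -> return 1
            f(j=0)
            -> return 0
          -> return 1
          f(j=1)
          -> return 1
        -> return 2
        f(j=2) -> return 1  (same call as traced above)
      -> return 3
      f(j=3) -> return 2  (same call as traced above)
    -> return 5
    f(j=4) -> return 3  (same call as traced above)
  -> return 8
  f(j=5) -> return 5  (same call as traced above)
-> return 13

cnt is incremented once per call, so count the calls in each subtree. Let C(j) = number of calls made by f(j).
C(0) = C(1) = 1 (base case, no recursion); C(j) = 1 + C(j - 1) + C(j - 2) otherwise.
C(2) = 1 + C(1) + C(0) = 1 + 1 + 1 = 3
C(3) = 1 + C(2) + C(1) = 1 + 3 + 1 = 5
C(4) = 1 + C(3) + C(2) = 1 + 5 + 3 = 9
C(5) = 1 + C(4) + C(3) = 1 + 9 + 5 = 15
C(6) = 1 + C(5) + C(4) = 1 + 15 + 9 = 25
C(7) = 1 + C(6) + C(5) = 1 + 25 + 15 = 41
cnt = C(7) = 41

Final answer: 41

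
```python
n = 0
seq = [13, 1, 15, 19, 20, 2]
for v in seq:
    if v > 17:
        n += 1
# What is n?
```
Trace:
  n=0
  n=0, v=13
  n=0, v=1
  n=0, v=15
  n=1, v=19
  n=2, v=20
  n=2, v=2

Final answer: 2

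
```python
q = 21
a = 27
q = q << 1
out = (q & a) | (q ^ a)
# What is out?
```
Trace:
  q=21
  q=21, a=27
  q=42, a=27
  q=42, a=27, out=59

Final answer: 59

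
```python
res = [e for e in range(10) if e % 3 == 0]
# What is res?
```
Trace:
  e=0
  e=1
  e=2
  e=3
  e=4
  e=5
  e=6
  e=7
  e=8
  e=9
  res=[0, 3, 6, 9]

Final answer: [0, 3, 6, 9]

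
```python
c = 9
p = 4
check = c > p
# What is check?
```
Trace:
  c=9
  c=9, p=4
  c=9, p=4, check=True

Final answer: True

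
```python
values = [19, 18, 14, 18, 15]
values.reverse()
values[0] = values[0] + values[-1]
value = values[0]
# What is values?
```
Trace:
  values=[19, 18, 14, 18, 15]
  values=[15, 18, 14, 18, 19]
  values=[34, 18, 14, 18, 19]
  values=[34, 18, 14, 18, 19], value=34

Final answer: [34, 18, 14, 18, 19]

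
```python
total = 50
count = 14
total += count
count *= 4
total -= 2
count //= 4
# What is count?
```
Trace:
  total=50
  total=50, count=14
  total=64, count=14
  total=64, count=56
  total=62, count=56
  total=62, count=14

Final answer: 14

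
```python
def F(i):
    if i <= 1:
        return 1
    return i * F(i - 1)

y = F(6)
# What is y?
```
Call trace:
F(i=6)
  F(i=5)
    F(i=4)
      F(i=3)
        F(i=2)
          F(i=1)
          -> return 1
        -> return 2
      -> return 6
    -> return 24
  -> return 120
-> return 720

Final answer: 720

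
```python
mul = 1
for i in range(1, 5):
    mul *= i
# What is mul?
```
Trace:
  mul=1
  mul=1, i=1
  mul=2, i=2
  mul=6, i=3
  mul=24, i=4

Final answer: 24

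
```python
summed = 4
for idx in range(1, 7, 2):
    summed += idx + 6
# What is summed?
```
Trace:
  summed=4
  summed=11, idx=1
  summed=20, idx=3
  summed=31, idx=5

Final answer: 31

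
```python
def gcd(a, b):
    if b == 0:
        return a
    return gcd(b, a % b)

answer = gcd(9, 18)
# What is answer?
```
Call trace:
gcd(a=9, b=18)
  gcd(a=18, b=9)
    gcd(a=9, b=0)
    -> return 9
  -> return 9
-> return 9

Final answer: 9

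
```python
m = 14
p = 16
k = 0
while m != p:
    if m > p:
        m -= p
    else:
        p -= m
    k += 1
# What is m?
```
Trace:
  m=14
  m=14, p=16
  m=14, p=16, k=0
  m=14, p=2, k=1
  m=12, p=2, k=2
  m=10, p=2, k=3
  m=8, p=2, k=4
  m=6, p=2, k=5
  m=4, p=2, k=6
  m=2, p=2, k=7

Final answer: 2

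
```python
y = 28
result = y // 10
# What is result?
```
Trace:
  y=28
  y=28, result=2

Final answer: 2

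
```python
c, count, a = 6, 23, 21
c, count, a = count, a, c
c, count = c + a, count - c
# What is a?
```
Trace:
  c=6, count=23, a=21
  c=23, count=21, a=6
  c=29, count=-2, a=6

Final answer: 6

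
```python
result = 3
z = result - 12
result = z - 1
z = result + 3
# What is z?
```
Trace:
  result=3
  result=3, z=-9
  result=-10, z=-9
  result=-10, z=-7

Final answer: -7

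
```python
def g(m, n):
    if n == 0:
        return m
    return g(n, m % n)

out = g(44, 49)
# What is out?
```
Call trace:
g(m=44, n=49)
  g(m=49, n=44)
    g(m=44, n=5)
      g(m=5, n=4)
        g(m=4, n=1)
          g(m=1, n=0)
          -> return 1
        -> return 1
      -> return 1
    -> return 1
  -> return 1
-> return 1

Final answer: 1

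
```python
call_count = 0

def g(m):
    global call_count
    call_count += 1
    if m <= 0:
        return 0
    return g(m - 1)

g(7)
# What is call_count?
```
Call trace:
g(m=7)
  g(m=6)
    g(m=5)
      g(m=4)
        g(m=3)
          g(m=2)
            g(m=1)
              g(m=0)
              -> return 0
            -> return 0
          -> return 0
        -> return 0
      -> return 0
    -> return 0
  -> return 0
-> return 0

call_count is incremented once per call. g is entered once for each m = 7, 6, 5, 4, 3, 2, 1, 0 (the m <= 0 call returns without recursing), i.e. 7 + 1 calls.
call_count = 8

Final answer: 8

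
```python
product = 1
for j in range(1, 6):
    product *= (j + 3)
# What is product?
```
Trace:
  product=1
  product=4, j=1
  product=20, j=2
  product=120, j=3
  product=840, j=4
  product=6720, j=5

Final answer: 6720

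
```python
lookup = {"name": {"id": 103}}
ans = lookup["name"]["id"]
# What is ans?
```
Trace:
  lookup={'name': {'id': 103}}
  lookup={'name': {'id': 103}}, ans=103

Final answer: 103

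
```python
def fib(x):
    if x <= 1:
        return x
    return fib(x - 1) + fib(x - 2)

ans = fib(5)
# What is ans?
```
Call trace (a repeated sub-call is expanded the first time; later identical calls just restate its return value):
fib(x=5)
  fib(x=4)
    fib(x=3)
      fib(x=2)
        fib(x=1)
        -> return 1
        fib(x=0)
        -> return 0
      -> return 1
      fib(x=1)
      -> return 1
    -> return 2
    fib(x=2) -> return 1  (same call as traced above)
  -> return 3
  fib(x=3) -> return 2  (same call as traced above)
-> return 5

Final answer: 5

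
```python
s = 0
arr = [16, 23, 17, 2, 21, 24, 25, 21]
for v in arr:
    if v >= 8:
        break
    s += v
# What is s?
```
Trace:
  s=0
  s=0, v=16

Final answer: 0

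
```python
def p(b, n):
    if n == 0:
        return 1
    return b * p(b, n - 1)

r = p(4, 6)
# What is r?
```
Call trace:
p(b=4, n=6)
  p(b=4, n=5)
    p(b=4, n=4)
      p(b=4, n=3)
        p(b=4, n=2)
          p(b=4, n=1)
            p(b=4, n=0)
            -> return 1
          -> return 4
        -> return 16
      -> return 64
    -> return 256
  -> return 1024
-> return 4096

Final answer: 4096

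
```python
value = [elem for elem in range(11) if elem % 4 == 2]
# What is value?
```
Trace:
  elem=0
  elem=1
  elem=2
  elem=3
  elem=4
  elem=5
  elem=6
  elem=7
  elem=8
  elem=9
  elem=10
  value=[2, 6, 10]

Final answer: [2, 6, 10]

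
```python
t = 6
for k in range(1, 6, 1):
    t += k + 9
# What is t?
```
Trace:
  t=6
  t=16, k=1
  t=27, k=2
  t=39, k=3
  t=52, k=4
  t=66, k=5

Final answer: 66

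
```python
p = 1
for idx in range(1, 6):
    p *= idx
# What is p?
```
Trace:
  p=1
  p=1, idx=1
  p=2, idx=2
  p=6, idx=3
  p=24, idx=4
  p=120, idx=5

Final answer: 120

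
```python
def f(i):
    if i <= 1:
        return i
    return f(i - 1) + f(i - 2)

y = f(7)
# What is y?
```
Call trace (a repeated sub-call is expanded the first time; later identical calls just restate its return value):
f(i=7)
  f(i=6)
    f(i=5)
      f(i=4)
        f(i=3)
          f(i=2)
            f(i=1)
            -> return 1
            f(i=0)
            -> return 0
          -> return 1
          f(i=1)
          -> return 1
        -> return 2
        f(i=2) -> return 1  (same call as traced above)
      -> return 3
      f(i=3) -> return 2  (same call as traced above)
    -> return 5
    f(i=4) -> return 3  (same call as traced above)
  -> return 8
  f(i=5) -> return 5  (same call as traced above)
-> return 13

Final answer: 13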